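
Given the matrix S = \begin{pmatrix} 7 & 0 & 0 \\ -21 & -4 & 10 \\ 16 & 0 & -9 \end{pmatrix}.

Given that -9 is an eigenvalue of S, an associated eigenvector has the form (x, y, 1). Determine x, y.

We need (S + 9I)v = 0.
S + 9I = [[16, 0, 0], [-21, 5, 10], [16, 0, 0]].
Row 1: (16)·x + (0)·y + (0)·1 = 0
Row 2: (-21)·x + (5)·y + (10)·1 = 0
Row 3: (16)·x + (0)·y + (0)·1 = 0
Solving gives x = 0, y = -2.
Check: S·(0, -2, 1) = (0, 18, -9) = -9·(0, -2, 1).

0, -2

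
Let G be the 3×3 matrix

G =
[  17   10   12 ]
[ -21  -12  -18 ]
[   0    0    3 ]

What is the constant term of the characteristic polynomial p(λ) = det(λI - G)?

p(0) = det(0·I − G) = det(−G) = (−1)^3·det(G).
det(G) = 18, so p(0) = -18.

-18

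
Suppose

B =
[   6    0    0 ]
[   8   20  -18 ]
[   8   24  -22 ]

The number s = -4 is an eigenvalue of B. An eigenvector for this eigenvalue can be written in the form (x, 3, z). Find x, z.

0, 4

We need (B + 4I)v = 0.
B + 4I = [[10, 0, 0], [8, 24, -18], [8, 24, -18]].
Row 1: (10)·x + (0)·3 + (0)·z = 0
Row 2: (8)·x + (24)·3 + (-18)·z = 0
Row 3: (8)·x + (24)·3 + (-18)·z = 0
Solving gives x = 0, z = 4.
Check: B·(0, 3, 4) = (0, -12, -16) = -4·(0, 3, 4).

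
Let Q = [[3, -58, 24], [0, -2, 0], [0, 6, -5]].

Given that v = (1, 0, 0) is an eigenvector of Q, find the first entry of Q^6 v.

First find the eigenvalue: Qv = (3, 0, 0) = 3·(1, 0, 0), so λ = 3.
Then Q^6 v = λ^6·v = 3^6·(1, 0, 0) = 729·(1, 0, 0) = (729, 0, 0).

729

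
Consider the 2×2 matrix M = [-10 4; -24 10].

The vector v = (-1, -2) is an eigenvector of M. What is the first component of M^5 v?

32

First find the eigenvalue: Mv = (2, 4) = -2·(-1, -2), so λ = -2.
Then M^5 v = λ^5·v = (-2)^5·(-1, -2) = -32·(-1, -2) = (32, 64).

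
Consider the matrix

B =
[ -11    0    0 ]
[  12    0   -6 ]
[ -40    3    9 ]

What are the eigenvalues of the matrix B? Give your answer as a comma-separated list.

-11, 3, 6

Compute the characteristic polynomial p(s) = det(sI - B).
Expanding the 3×3 determinant: p(s) = s^3 + 2s^2 - 81s + 198.
Rational-root test: s = -11 gives p(-11) = 0.
Dividing by (s + 11) leaves s^2 - 9s + 18.
The quadratic factors as (s - 3)·(s - 6).
Eigenvalues: -11, 3, 6.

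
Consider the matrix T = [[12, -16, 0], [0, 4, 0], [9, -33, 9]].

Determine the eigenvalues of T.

Set up det(rI - T) = 0.
Expanding the 3×3 determinant: p(r) = r^3 - 25r^2 + 192r - 432.
Since p(4) = 0, r = 4 is a root.
Dividing by (r - 4) leaves r^2 - 21r + 108.
The quadratic factors as (r - 9)·(r - 12).
Eigenvalues: 4, 9, 12.

4, 9, 12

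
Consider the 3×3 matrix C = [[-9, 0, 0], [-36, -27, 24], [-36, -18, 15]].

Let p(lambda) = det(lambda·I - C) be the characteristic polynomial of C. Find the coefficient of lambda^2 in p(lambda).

The coefficient of lambda^2 of det(lambda·I - C) is −trace(C).
trace(C) = (-9) + (-27) + (15) = -21, so the coefficient is 21.

21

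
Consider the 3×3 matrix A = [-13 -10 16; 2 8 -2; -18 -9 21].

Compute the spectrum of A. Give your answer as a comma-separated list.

3, 6, 7

The characteristic polynomial is p(lambda) = det(lambda·I - A).
Expanding the 3×3 determinant: p(lambda) = lambda^3 - 16·lambda^2 + 81·lambda - 126.
Try lambda = 7: p(7) = 0, so 7 is a root.
Factor out (lambda - 7): p(lambda) = (lambda - 7)·(lambda^2 - 9·lambda + 18).
The quadratic factors as (lambda - 3)·(lambda - 6).
Eigenvalues: 3, 6, 7.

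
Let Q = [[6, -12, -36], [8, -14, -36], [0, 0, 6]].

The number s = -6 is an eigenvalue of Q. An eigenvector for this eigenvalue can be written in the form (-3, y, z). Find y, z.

We need (Q + 6I)v = 0.
Q + 6I = [[12, -12, -36], [8, -8, -36], [0, 0, 12]].
Row 1: (12)·-3 + (-12)·y + (-36)·z = 0
Row 2: (8)·-3 + (-8)·y + (-36)·z = 0
Row 3: (0)·-3 + (0)·y + (12)·z = 0
Solving gives y = -3, z = 0.
Check: Q·(-3, -3, 0) = (18, 18, 0) = -6·(-3, -3, 0).

-3, 0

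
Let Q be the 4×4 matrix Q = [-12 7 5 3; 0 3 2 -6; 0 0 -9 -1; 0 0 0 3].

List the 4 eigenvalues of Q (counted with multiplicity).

-12, -9, 3, 3

Q is upper triangular, so its eigenvalues are the diagonal entries.
Diagonal: -12, 3, -9, 3.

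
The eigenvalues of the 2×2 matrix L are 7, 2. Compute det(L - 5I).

If L has eigenvalues 7, 2, then L - 5I has eigenvalues 2, -3.
det(L - 5I) = (2) · (-3) = -6.

-6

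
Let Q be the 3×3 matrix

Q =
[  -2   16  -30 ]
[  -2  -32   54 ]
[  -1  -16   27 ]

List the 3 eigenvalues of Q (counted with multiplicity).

-4, -3, 0

Set up det(λI - Q) = 0.
Expanding along the first row, p(λ) = λ^3 + 7λ^2 + 12λ.
Try λ = -3: p(-3) = 0, so -3 is a root.
Factor out (λ + 3): p(λ) = (λ + 3)·(λ^2 + 4λ).
The quadratic factors as (λ + 4)·λ.
Eigenvalues: -4, -3, 0.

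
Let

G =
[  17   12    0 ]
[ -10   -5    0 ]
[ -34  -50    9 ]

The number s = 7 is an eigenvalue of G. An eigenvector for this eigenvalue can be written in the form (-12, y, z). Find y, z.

We need (G - 7I)v = 0.
G - 7I = [[10, 12, 0], [-10, -12, 0], [-34, -50, 2]].
Row 1: (10)·-12 + (12)·y + (0)·z = 0
Row 2: (-10)·-12 + (-12)·y + (0)·z = 0
Row 3: (-34)·-12 + (-50)·y + (2)·z = 0
Solving gives y = 10, z = 46.
Check: G·(-12, 10, 46) = (-84, 70, 322) = 7·(-12, 10, 46).

10, 46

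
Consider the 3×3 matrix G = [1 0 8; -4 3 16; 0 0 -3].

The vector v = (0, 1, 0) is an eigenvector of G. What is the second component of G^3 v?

First find the eigenvalue: Gv = (0, 3, 0) = 3·(0, 1, 0), so λ = 3.
Then G^3 v = λ^3·v = 3^3·(0, 1, 0) = 27·(0, 1, 0) = (0, 27, 0).

27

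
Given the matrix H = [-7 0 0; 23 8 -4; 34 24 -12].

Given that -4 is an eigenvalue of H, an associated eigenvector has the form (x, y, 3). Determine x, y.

0, 1

We need (H + 4I)v = 0.
H + 4I = [[-3, 0, 0], [23, 12, -4], [34, 24, -8]].
Row 1: (-3)·x + (0)·y + (0)·3 = 0
Row 2: (23)·x + (12)·y + (-4)·3 = 0
Row 3: (34)·x + (24)·y + (-8)·3 = 0
Solving gives x = 0, y = 1.
Check: H·(0, 1, 3) = (0, -4, -12) = -4·(0, 1, 3).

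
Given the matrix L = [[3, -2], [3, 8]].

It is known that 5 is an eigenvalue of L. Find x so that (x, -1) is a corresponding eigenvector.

We need (L - 5I)v = 0.
L - 5I = [[-2, -2], [3, 3]].
Row 1: (-2)·x + (-2)·-1 = 0
Row 2: (3)·x + (3)·-1 = 0
Solving gives x = 1.
Check: L·(1, -1) = (5, -5) = 5·(1, -1).

1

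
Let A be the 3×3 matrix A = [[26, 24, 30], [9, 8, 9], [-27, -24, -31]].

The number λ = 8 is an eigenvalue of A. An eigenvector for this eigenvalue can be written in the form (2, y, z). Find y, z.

We need (A - 8I)v = 0.
A - 8I = [[18, 24, 30], [9, 0, 9], [-27, -24, -39]].
Row 1: (18)·2 + (24)·y + (30)·z = 0
Row 2: (9)·2 + (0)·y + (9)·z = 0
Row 3: (-27)·2 + (-24)·y + (-39)·z = 0
Solving gives y = 1, z = -2.
Check: A·(2, 1, -2) = (16, 8, -16) = 8·(2, 1, -2).

1, -2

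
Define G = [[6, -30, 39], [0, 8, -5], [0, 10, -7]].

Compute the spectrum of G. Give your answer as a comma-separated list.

Compute the characteristic polynomial p(s) = det(sI - G).
Expanding the 3×3 determinant: p(s) = s^3 - 7s^2 + 36.
Rational-root test: s = 3 gives p(3) = 0.
Dividing by (s - 3) leaves s^2 - 4s - 12.
The quadratic factors as (s + 2)·(s - 6).
Eigenvalues: -2, 3, 6.

-2, 3, 6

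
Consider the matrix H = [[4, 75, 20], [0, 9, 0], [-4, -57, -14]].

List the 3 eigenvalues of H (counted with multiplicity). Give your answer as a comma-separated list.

-6, -4, 9

Set up det(sI - H) = 0.
Cofactor expansion gives p(s) = s^3 + s^2 - 66s - 216.
Rational-root test: s = -4 gives p(-4) = 0.
Dividing by (s + 4) leaves s^2 - 3s - 54.
The quadratic factors as (s + 6)·(s - 9).
Eigenvalues: -6, -4, 9.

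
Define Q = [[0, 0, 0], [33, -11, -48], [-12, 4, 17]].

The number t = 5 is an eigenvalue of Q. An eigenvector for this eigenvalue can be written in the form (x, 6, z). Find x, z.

0, -2

We need (Q - 5I)v = 0.
Q - 5I = [[-5, 0, 0], [33, -16, -48], [-12, 4, 12]].
Row 1: (-5)·x + (0)·6 + (0)·z = 0
Row 2: (33)·x + (-16)·6 + (-48)·z = 0
Row 3: (-12)·x + (4)·6 + (12)·z = 0
Solving gives x = 0, z = -2.
Check: Q·(0, 6, -2) = (0, 30, -10) = 5·(0, 6, -2).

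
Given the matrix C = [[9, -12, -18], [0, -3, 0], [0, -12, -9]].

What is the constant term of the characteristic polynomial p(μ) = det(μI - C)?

p(0) = det(0·I − C) = det(−C) = (−1)^3·det(C).
det(C) = 243, so p(0) = -243.

-243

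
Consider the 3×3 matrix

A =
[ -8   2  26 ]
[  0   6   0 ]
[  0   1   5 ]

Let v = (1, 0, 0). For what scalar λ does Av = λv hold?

Compute Av: A·(1, 0, 0) = (-8, 0, 0).
Since Av = λv, compare component 1: -8 = λ·1, so λ = -8.

-8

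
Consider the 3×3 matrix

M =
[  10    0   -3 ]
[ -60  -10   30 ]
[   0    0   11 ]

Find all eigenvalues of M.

The characteristic polynomial is p(λ) = det(λI - M).
Expanding the 3×3 determinant: p(λ) = λ^3 - 11λ^2 - 100λ + 1100.
Try λ = -10: p(-10) = 0, so -10 is a root.
Factor out (λ + 10): p(λ) = (λ + 10)·(λ^2 - 21λ + 110).
The quadratic factors as (λ - 10)·(λ - 11).
Eigenvalues: -10, 10, 11.

-10, 10, 11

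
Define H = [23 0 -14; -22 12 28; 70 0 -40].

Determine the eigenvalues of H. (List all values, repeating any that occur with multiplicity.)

Compute the characteristic polynomial p(λ) = det(λI - H).
Expanding along the first row, p(λ) = λ^3 + 5λ^2 - 144λ - 720.
Try λ = -12: p(-12) = 0, so -12 is a root.
Dividing by (λ + 12) leaves λ^2 - 7λ - 60.
The quadratic factors as (λ + 5)·(λ - 12).
Eigenvalues: -12, -5, 12.

-12, -5, 12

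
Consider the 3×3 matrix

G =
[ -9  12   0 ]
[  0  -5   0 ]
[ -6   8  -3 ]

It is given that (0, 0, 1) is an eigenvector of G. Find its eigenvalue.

-3

Compute Gv: G·(0, 0, 1) = (0, 0, -3).
Since Gv = λv, compare component 3: -3 = λ·1, so λ = -3.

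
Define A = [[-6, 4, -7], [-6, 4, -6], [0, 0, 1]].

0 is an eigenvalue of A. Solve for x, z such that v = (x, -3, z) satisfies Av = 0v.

We need (A)v = 0.
A = [[-6, 4, -7], [-6, 4, -6], [0, 0, 1]].
Row 1: (-6)·x + (4)·-3 + (-7)·z = 0
Row 2: (-6)·x + (4)·-3 + (-6)·z = 0
Row 3: (0)·x + (0)·-3 + (1)·z = 0
Solving gives x = -2, z = 0.
Check: A·(-2, -3, 0) = (0, 0, 0) = 0·(-2, -3, 0).

-2, 0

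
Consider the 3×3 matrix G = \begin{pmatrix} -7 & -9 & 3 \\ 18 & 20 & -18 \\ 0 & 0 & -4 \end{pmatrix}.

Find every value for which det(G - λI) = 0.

-4, 2, 11

The characteristic polynomial is p(r) = det(rI - G).
Cofactor expansion gives p(r) = r^3 - 9r^2 - 30r + 88.
Try r = 11: p(11) = 0, so 11 is a root.
Factor out (r - 11): p(r) = (r - 11)·(r^2 + 2r - 8).
The quadratic factors as (r + 4)·(r - 2).
Eigenvalues: -4, 2, 11.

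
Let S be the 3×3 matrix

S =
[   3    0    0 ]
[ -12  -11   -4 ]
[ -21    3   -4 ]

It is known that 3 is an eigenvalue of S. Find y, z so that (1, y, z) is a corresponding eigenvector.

We need (S - 3I)v = 0.
S - 3I = [[0, 0, 0], [-12, -14, -4], [-21, 3, -7]].
Row 1: (0)·1 + (0)·y + (0)·z = 0
Row 2: (-12)·1 + (-14)·y + (-4)·z = 0
Row 3: (-21)·1 + (3)·y + (-7)·z = 0
Solving gives y = 0, z = -3.
Check: S·(1, 0, -3) = (3, 0, -9) = 3·(1, 0, -3).

0, -3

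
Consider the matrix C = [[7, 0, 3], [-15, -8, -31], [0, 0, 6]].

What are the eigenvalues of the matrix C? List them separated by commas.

-8, 6, 7

Compute the characteristic polynomial p(μ) = det(μI - C).
Expanding along the first row, p(μ) = μ^3 - 5μ^2 - 62μ + 336.
Rational-root test: μ = 6 gives p(6) = 0.
Dividing by (μ - 6) leaves μ^2 + μ - 56.
The quadratic factors as (μ + 8)·(μ - 7).
Eigenvalues: -8, 6, 7.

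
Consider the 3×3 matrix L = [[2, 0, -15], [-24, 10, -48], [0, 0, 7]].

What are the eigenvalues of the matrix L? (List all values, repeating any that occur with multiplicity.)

Compute the characteristic polynomial p(μ) = det(μI - L).
Expanding along the first row, p(μ) = μ^3 - 19μ^2 + 104μ - 140.
Try μ = 10: p(10) = 0, so 10 is a root.
Factor out (μ - 10): p(μ) = (μ - 10)·(μ^2 - 9μ + 14).
The quadratic factors as (μ - 2)·(μ - 7).
Eigenvalues: 2, 7, 10.

2, 7, 10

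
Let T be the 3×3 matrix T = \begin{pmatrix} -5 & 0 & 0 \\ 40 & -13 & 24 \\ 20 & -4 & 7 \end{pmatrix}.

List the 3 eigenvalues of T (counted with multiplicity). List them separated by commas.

The characteristic polynomial is p(s) = det(sI - T).
Cofactor expansion gives p(s) = s^3 + 11s^2 + 35s + 25.
Try s = -5: p(-5) = 0, so -5 is a root.
Factor out (s + 5): p(s) = (s + 5)·(s^2 + 6s + 5).
The quadratic factors as (s + 5)·(s + 1).
Eigenvalues: -5, -5, -1.

-5, -5, -1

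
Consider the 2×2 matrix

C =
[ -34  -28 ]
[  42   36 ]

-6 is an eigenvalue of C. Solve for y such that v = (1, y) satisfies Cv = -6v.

-1

We need (C + 6I)v = 0.
C + 6I = [[-28, -28], [42, 42]].
Row 1: (-28)·1 + (-28)·y = 0
Row 2: (42)·1 + (42)·y = 0
Solving gives y = -1.
Check: C·(1, -1) = (-6, 6) = -6·(1, -1).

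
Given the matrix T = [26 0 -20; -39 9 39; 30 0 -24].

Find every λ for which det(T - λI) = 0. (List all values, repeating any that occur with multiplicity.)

Set up det(λI - T) = 0.
Expanding along the first row, p(λ) = λ^3 - 11λ^2 - 6λ + 216.
Try λ = -4: p(-4) = 0, so -4 is a root.
Factor out (λ + 4): p(λ) = (λ + 4)·(λ^2 - 15λ + 54).
The quadratic factors as (λ - 6)·(λ - 9).
Eigenvalues: -4, 6, 9.

-4, 6, 9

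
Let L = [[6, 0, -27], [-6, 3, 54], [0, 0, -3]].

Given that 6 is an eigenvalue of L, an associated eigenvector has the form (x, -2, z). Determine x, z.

1, 0

We need (L - 6I)v = 0.
L - 6I = [[0, 0, -27], [-6, -3, 54], [0, 0, -9]].
Row 1: (0)·x + (0)·-2 + (-27)·z = 0
Row 2: (-6)·x + (-3)·-2 + (54)·z = 0
Row 3: (0)·x + (0)·-2 + (-9)·z = 0
Solving gives x = 1, z = 0.
Check: L·(1, -2, 0) = (6, -12, 0) = 6·(1, -2, 0).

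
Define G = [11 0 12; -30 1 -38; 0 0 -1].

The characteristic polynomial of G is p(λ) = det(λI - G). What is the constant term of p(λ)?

p(λ) = λ^3 - 11λ^2 - λ + 11.
The constant term is 11.

11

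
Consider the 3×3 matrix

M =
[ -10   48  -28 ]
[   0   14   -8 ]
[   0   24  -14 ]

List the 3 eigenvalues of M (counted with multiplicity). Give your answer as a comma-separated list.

-10, -2, 2

Set up det(tI - M) = 0.
Expanding the 3×3 determinant: p(t) = t^3 + 10t^2 - 4t - 40.
Try t = -2: p(-2) = 0, so -2 is a root.
Factor out (t + 2): p(t) = (t + 2)·(t^2 + 8t - 20).
The quadratic factors as (t + 10)·(t - 2).
Eigenvalues: -10, -2, 2.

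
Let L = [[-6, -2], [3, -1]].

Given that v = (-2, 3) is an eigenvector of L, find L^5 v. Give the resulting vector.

(486, -729)

First find the eigenvalue: Lv = (6, -9) = -3·(-2, 3), so λ = -3.
Then L^5 v = λ^5·v = (-3)^5·(-2, 3) = -243·(-2, 3) = (486, -729).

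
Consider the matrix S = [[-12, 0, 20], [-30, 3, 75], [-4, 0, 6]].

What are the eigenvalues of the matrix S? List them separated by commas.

Set up det(μI - S) = 0.
Expanding along the first row, p(μ) = μ^3 + 3μ^2 - 10μ - 24.
Try μ = 3: p(3) = 0, so 3 is a root.
Dividing by (μ - 3) leaves μ^2 + 6μ + 8.
The quadratic factors as (μ + 4)·(μ + 2).
Eigenvalues: -4, -2, 3.

-4, -2, 3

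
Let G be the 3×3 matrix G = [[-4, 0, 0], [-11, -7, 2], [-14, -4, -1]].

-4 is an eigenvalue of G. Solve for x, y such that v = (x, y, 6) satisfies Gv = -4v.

-3, 15

We need (G + 4I)v = 0.
G + 4I = [[0, 0, 0], [-11, -3, 2], [-14, -4, 3]].
Row 1: (0)·x + (0)·y + (0)·6 = 0
Row 2: (-11)·x + (-3)·y + (2)·6 = 0
Row 3: (-14)·x + (-4)·y + (3)·6 = 0
Solving gives x = -3, y = 15.
Check: G·(-3, 15, 6) = (12, -60, -24) = -4·(-3, 15, 6).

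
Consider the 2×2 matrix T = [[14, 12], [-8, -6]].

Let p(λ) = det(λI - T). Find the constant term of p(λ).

12

p(λ) = λ^2 - 8λ + 12.
The constant term is 12.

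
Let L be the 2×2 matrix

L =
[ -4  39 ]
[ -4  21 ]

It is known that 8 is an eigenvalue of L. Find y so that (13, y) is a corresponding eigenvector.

4

We need (L - 8I)v = 0.
L - 8I = [[-12, 39], [-4, 13]].
Row 1: (-12)·13 + (39)·y = 0
Row 2: (-4)·13 + (13)·y = 0
Solving gives y = 4.
Check: L·(13, 4) = (104, 32) = 8·(13, 4).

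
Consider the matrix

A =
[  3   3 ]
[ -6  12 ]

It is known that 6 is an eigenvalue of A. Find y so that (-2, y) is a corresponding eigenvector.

-2

We need (A - 6I)v = 0.
A - 6I = [[-3, 3], [-6, 6]].
Row 1: (-3)·-2 + (3)·y = 0
Row 2: (-6)·-2 + (6)·y = 0
Solving gives y = -2.
Check: A·(-2, -2) = (-12, -12) = 6·(-2, -2).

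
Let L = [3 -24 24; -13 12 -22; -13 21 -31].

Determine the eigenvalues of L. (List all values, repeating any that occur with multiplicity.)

-10, -9, 3

Compute the characteristic polynomial p(lambda) = det(lambda·I - L).
Cofactor expansion gives p(lambda) = lambda^3 + 16·lambda^2 + 33·lambda - 270.
Try lambda = -10: p(-10) = 0, so -10 is a root.
Dividing by (lambda + 10) leaves lambda^2 + 6·lambda - 27.
The quadratic factors as (lambda + 9)·(lambda - 3).
Eigenvalues: -10, -9, 3.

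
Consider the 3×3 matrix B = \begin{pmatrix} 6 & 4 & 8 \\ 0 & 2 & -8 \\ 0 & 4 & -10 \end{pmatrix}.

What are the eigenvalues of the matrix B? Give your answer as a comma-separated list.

Set up det(λI - B) = 0.
Cofactor expansion gives p(λ) = λ^3 + 2λ^2 - 36λ - 72.
Since p(-6) = 0, λ = -6 is a root.
Factor out (λ + 6): p(λ) = (λ + 6)·(λ^2 - 4λ - 12).
The quadratic factors as (λ + 2)·(λ - 6).
Eigenvalues: -6, -2, 6.

-6, -2, 6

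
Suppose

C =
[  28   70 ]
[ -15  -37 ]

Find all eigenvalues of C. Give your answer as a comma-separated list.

det(C - λI) = (28 - λ)(-37 - λ) - (70)·(-15) = λ^2 + 9λ + 14.
This factors as (λ + 7)·(λ + 2) = 0.
Eigenvalues: -7, -2.

-7, -2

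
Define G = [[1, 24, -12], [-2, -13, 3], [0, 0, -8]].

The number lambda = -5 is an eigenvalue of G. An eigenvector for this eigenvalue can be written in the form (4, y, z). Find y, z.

We need (G + 5I)v = 0.
G + 5I = [[6, 24, -12], [-2, -8, 3], [0, 0, -3]].
Row 1: (6)·4 + (24)·y + (-12)·z = 0
Row 2: (-2)·4 + (-8)·y + (3)·z = 0
Row 3: (0)·4 + (0)·y + (-3)·z = 0
Solving gives y = -1, z = 0.
Check: G·(4, -1, 0) = (-20, 5, 0) = -5·(4, -1, 0).

-1, 0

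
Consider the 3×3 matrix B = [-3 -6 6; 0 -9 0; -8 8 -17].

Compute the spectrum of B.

Compute the characteristic polynomial p(λ) = det(λI - B).
Cofactor expansion gives p(λ) = λ^3 + 29λ^2 + 279λ + 891.
Rational-root test: λ = -9 gives p(-9) = 0.
Factor out (λ + 9): p(λ) = (λ + 9)·(λ^2 + 20λ + 99).
The quadratic factors as (λ + 11)·(λ + 9).
Eigenvalues: -11, -9, -9.

-11, -9, -9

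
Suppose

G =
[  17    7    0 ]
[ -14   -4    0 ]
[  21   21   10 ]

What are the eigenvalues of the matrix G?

3, 10, 10

Set up det(λI - G) = 0.
Cofactor expansion gives p(λ) = λ^3 - 23λ^2 + 160λ - 300.
Since p(10) = 0, λ = 10 is a root.
Factor out (λ - 10): p(λ) = (λ - 10)·(λ^2 - 13λ + 30).
The quadratic factors as (λ - 3)·(λ - 10).
Eigenvalues: 3, 10, 10.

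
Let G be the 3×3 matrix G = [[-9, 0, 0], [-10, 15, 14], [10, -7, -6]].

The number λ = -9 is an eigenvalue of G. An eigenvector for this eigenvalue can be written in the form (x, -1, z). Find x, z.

We need (G + 9I)v = 0.
G + 9I = [[0, 0, 0], [-10, 24, 14], [10, -7, 3]].
Row 1: (0)·x + (0)·-1 + (0)·z = 0
Row 2: (-10)·x + (24)·-1 + (14)·z = 0
Row 3: (10)·x + (-7)·-1 + (3)·z = 0
Solving gives x = -1, z = 1.
Check: G·(-1, -1, 1) = (9, 9, -9) = -9·(-1, -1, 1).

-1, 1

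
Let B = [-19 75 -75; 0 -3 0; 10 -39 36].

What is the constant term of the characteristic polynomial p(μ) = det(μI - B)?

p(0) = det(0·I − B) = det(−B) = (−1)^3·det(B).
det(B) = -198, so p(0) = 198.

198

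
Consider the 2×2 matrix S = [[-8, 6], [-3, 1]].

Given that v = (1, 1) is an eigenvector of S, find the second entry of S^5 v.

-32

First find the eigenvalue: Sv = (-2, -2) = -2·(1, 1), so λ = -2.
Then S^5 v = λ^5·v = (-2)^5·(1, 1) = -32·(1, 1) = (-32, -32).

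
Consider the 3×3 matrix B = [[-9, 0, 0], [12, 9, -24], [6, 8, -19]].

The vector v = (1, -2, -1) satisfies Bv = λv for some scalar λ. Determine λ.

-9

Compute Bv: B·(1, -2, -1) = (-9, 18, 9).
Since Bv = λv, compare component 1: -9 = λ·1, so λ = -9.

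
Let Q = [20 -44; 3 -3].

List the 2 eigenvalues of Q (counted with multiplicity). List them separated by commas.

det(Q - λI) = (20 - λ)(-3 - λ) - (-44)·(3) = λ^2 - 17λ + 72.
This factors as (λ - 8)·(λ - 9) = 0.
Eigenvalues: 8, 9.

8, 9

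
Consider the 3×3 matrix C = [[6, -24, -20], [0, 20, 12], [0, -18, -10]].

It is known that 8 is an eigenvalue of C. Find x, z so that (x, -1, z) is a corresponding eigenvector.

2, 1

We need (C - 8I)v = 0.
C - 8I = [[-2, -24, -20], [0, 12, 12], [0, -18, -18]].
Row 1: (-2)·x + (-24)·-1 + (-20)·z = 0
Row 2: (0)·x + (12)·-1 + (12)·z = 0
Row 3: (0)·x + (-18)·-1 + (-18)·z = 0
Solving gives x = 2, z = 1.
Check: C·(2, -1, 1) = (16, -8, 8) = 8·(2, -1, 1).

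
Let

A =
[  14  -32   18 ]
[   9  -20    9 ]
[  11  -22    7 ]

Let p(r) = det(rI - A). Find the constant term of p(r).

p(r) = r^3 - r^2 - 34r - 56.
The constant term is -56.

-56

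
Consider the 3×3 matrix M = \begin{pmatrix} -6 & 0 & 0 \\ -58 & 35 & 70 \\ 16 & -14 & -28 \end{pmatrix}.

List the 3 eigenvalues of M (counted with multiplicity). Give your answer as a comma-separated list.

-6, 0, 7

Set up det(lambda·I - M) = 0.
Expanding along the first row, p(lambda) = lambda^3 - lambda^2 - 42·lambda.
Rational-root test: lambda = -6 gives p(-6) = 0.
Factor out (lambda + 6): p(lambda) = (lambda + 6)·(lambda^2 - 7·lambda).
The quadratic factors as lambda·(lambda - 7).
Eigenvalues: -6, 0, 7.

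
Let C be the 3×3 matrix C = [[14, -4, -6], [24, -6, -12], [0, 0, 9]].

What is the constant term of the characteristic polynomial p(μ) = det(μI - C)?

-108

p(0) = det(0·I − C) = det(−C) = (−1)^3·det(C).
det(C) = 108, so p(0) = -108.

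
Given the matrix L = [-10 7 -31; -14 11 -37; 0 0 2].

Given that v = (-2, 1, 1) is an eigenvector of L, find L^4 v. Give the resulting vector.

(-32, 16, 16)

First find the eigenvalue: Lv = (-4, 2, 2) = 2·(-2, 1, 1), so λ = 2.
Then L^4 v = λ^4·v = 2^4·(-2, 1, 1) = 16·(-2, 1, 1) = (-32, 16, 16).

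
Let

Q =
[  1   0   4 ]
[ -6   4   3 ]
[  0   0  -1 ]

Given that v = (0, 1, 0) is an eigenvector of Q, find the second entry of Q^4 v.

256

First find the eigenvalue: Qv = (0, 4, 0) = 4·(0, 1, 0), so λ = 4.
Then Q^4 v = λ^4·v = 4^4·(0, 1, 0) = 256·(0, 1, 0) = (0, 256, 0).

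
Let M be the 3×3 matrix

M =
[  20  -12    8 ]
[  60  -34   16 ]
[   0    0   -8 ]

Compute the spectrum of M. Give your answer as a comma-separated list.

-10, -8, -4

Set up det(lambda·I - M) = 0.
Expanding along the first row, p(lambda) = lambda^3 + 22·lambda^2 + 152·lambda + 320.
Rational-root test: lambda = -4 gives p(-4) = 0.
Dividing by (lambda + 4) leaves lambda^2 + 18·lambda + 80.
The quadratic factors as (lambda + 10)·(lambda + 8).
Eigenvalues: -10, -8, -4.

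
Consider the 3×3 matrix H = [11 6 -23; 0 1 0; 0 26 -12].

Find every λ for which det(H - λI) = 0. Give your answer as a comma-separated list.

-12, 1, 11

Set up det(rI - H) = 0.
Expanding the 3×3 determinant: p(r) = r^3 - 133r + 132.
Since p(-12) = 0, r = -12 is a root.
Dividing by (r + 12) leaves r^2 - 12r + 11.
The quadratic factors as (r - 1)·(r - 11).
Eigenvalues: -12, 1, 11.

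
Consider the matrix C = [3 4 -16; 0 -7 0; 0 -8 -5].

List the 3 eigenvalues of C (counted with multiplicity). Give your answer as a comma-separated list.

Set up det(rI - C) = 0.
Cofactor expansion gives p(r) = r^3 + 9r^2 - r - 105.
Since p(3) = 0, r = 3 is a root.
Dividing by (r - 3) leaves r^2 + 12r + 35.
The quadratic factors as (r + 7)·(r + 5).
Eigenvalues: -7, -5, 3.

-7, -5, 3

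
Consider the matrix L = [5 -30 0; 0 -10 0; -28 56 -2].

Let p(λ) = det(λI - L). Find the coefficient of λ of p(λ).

p(λ) = λ^3 + 7λ^2 - 40λ - 100.
The coefficient of λ is -40.

-40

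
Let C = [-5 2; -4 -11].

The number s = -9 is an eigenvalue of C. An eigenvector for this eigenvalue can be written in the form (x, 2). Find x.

-1

We need (C + 9I)v = 0.
C + 9I = [[4, 2], [-4, -2]].
Row 1: (4)·x + (2)·2 = 0
Row 2: (-4)·x + (-2)·2 = 0
Solving gives x = -1.
Check: C·(-1, 2) = (9, -18) = -9·(-1, 2).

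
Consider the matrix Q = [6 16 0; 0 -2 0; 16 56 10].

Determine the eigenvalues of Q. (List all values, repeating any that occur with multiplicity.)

-2, 6, 10

Compute the characteristic polynomial p(λ) = det(λI - Q).
Expanding along the first row, p(λ) = λ^3 - 14λ^2 + 28λ + 120.
Try λ = -2: p(-2) = 0, so -2 is a root.
Dividing by (λ + 2) leaves λ^2 - 16λ + 60.
The quadratic factors as (λ - 6)·(λ - 10).
Eigenvalues: -2, 6, 10.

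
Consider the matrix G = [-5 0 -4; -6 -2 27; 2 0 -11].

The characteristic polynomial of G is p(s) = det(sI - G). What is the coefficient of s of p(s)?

95

p(s) = s^3 + 18s^2 + 95s + 126.
The coefficient of s is 95.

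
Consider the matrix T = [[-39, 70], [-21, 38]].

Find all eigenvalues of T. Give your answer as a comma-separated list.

-4, 3

det(T - λI) = (-39 - λ)(38 - λ) - (70)·(-21) = λ^2 + λ - 12.
This factors as (λ + 4)·(λ - 3) = 0.
Eigenvalues: -4, 3.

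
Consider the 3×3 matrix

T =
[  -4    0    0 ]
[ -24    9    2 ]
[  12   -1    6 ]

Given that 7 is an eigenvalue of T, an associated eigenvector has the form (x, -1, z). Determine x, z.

0, 1

We need (T - 7I)v = 0.
T - 7I = [[-11, 0, 0], [-24, 2, 2], [12, -1, -1]].
Row 1: (-11)·x + (0)·-1 + (0)·z = 0
Row 2: (-24)·x + (2)·-1 + (2)·z = 0
Row 3: (12)·x + (-1)·-1 + (-1)·z = 0
Solving gives x = 0, z = 1.
Check: T·(0, -1, 1) = (0, -7, 7) = 7·(0, -1, 1).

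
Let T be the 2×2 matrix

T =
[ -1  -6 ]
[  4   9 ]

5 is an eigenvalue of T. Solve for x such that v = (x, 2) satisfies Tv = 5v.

We need (T - 5I)v = 0.
T - 5I = [[-6, -6], [4, 4]].
Row 1: (-6)·x + (-6)·2 = 0
Row 2: (4)·x + (4)·2 = 0
Solving gives x = -2.
Check: T·(-2, 2) = (-10, 10) = 5·(-2, 2).

-2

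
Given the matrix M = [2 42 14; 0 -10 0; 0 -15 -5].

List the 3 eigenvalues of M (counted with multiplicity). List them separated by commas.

Set up det(lambda·I - M) = 0.
Expanding along the first row, p(lambda) = lambda^3 + 13·lambda^2 + 20·lambda - 100.
Since p(2) = 0, lambda = 2 is a root.
Dividing by (lambda - 2) leaves lambda^2 + 15·lambda + 50.
The quadratic factors as (lambda + 10)·(lambda + 5).
Eigenvalues: -10, -5, 2.

-10, -5, 2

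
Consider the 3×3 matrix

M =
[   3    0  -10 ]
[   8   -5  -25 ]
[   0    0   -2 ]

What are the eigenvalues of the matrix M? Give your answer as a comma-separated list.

Compute the characteristic polynomial p(s) = det(sI - M).
Expanding along the first row, p(s) = s^3 + 4s^2 - 11s - 30.
Try s = 3: p(3) = 0, so 3 is a root.
Dividing by (s - 3) leaves s^2 + 7s + 10.
The quadratic factors as (s + 5)·(s + 2).
Eigenvalues: -5, -2, 3.

-5, -2, 3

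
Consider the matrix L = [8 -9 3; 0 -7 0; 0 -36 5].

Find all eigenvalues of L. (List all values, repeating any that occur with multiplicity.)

-7, 5, 8

Compute the characteristic polynomial p(r) = det(rI - L).
Expanding the 3×3 determinant: p(r) = r^3 - 6r^2 - 51r + 280.
Since p(5) = 0, r = 5 is a root.
Factor out (r - 5): p(r) = (r - 5)·(r^2 - r - 56).
The quadratic factors as (r + 7)·(r - 8).
Eigenvalues: -7, 5, 8.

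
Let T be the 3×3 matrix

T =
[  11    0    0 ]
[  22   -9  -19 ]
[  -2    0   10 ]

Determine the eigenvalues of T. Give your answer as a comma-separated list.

-9, 10, 11

Set up det(μI - T) = 0.
Expanding along the first row, p(μ) = μ^3 - 12μ^2 - 79μ + 990.
Rational-root test: μ = -9 gives p(-9) = 0.
Factor out (μ + 9): p(μ) = (μ + 9)·(μ^2 - 21μ + 110).
The quadratic factors as (μ - 10)·(μ - 11).
Eigenvalues: -9, 10, 11.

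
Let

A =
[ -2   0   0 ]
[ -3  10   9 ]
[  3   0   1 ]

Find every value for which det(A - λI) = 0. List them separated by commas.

-2, 1, 10

Compute the characteristic polynomial p(r) = det(rI - A).
Expanding along the first row, p(r) = r^3 - 9r^2 - 12r + 20.
Try r = 1: p(1) = 0, so 1 is a root.
Factor out (r - 1): p(r) = (r - 1)·(r^2 - 8r - 20).
The quadratic factors as (r + 2)·(r - 10).
Eigenvalues: -2, 1, 10.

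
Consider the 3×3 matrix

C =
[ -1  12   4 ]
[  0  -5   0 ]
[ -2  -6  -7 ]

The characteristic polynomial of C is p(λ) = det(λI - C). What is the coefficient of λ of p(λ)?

55

p(λ) = λ^3 + 13λ^2 + 55λ + 75.
The coefficient of λ is 55.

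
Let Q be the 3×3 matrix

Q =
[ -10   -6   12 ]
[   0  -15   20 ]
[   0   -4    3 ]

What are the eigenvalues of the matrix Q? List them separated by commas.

-10, -7, -5

Compute the characteristic polynomial p(λ) = det(λI - Q).
Expanding the 3×3 determinant: p(λ) = λ^3 + 22λ^2 + 155λ + 350.
Try λ = -10: p(-10) = 0, so -10 is a root.
Dividing by (λ + 10) leaves λ^2 + 12λ + 35.
The quadratic factors as (λ + 7)·(λ + 5).
Eigenvalues: -10, -7, -5.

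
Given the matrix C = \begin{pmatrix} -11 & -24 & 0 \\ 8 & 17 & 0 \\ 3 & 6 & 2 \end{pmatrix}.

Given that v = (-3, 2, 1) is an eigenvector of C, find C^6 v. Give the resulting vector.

First find the eigenvalue: Cv = (-15, 10, 5) = 5·(-3, 2, 1), so λ = 5.
Then C^6 v = λ^6·v = 5^6·(-3, 2, 1) = 15625·(-3, 2, 1) = (-46875, 31250, 15625).

(-46875, 31250, 15625)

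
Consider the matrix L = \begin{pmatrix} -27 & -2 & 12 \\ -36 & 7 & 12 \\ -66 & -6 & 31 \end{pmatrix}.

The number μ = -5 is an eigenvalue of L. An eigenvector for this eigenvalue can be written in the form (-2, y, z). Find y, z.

-2, -4

We need (L + 5I)v = 0.
L + 5I = [[-22, -2, 12], [-36, 12, 12], [-66, -6, 36]].
Row 1: (-22)·-2 + (-2)·y + (12)·z = 0
Row 2: (-36)·-2 + (12)·y + (12)·z = 0
Row 3: (-66)·-2 + (-6)·y + (36)·z = 0
Solving gives y = -2, z = -4.
Check: L·(-2, -2, -4) = (10, 10, 20) = -5·(-2, -2, -4).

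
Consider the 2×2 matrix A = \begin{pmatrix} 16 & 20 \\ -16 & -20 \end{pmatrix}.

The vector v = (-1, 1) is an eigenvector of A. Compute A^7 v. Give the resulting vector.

(16384, -16384)

First find the eigenvalue: Av = (4, -4) = -4·(-1, 1), so λ = -4.
Then A^7 v = λ^7·v = (-4)^7·(-1, 1) = -16384·(-1, 1) = (16384, -16384).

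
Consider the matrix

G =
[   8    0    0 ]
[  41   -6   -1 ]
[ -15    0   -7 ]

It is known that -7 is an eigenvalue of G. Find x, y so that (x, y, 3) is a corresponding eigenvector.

We need (G + 7I)v = 0.
G + 7I = [[15, 0, 0], [41, 1, -1], [-15, 0, 0]].
Row 1: (15)·x + (0)·y + (0)·3 = 0
Row 2: (41)·x + (1)·y + (-1)·3 = 0
Row 3: (-15)·x + (0)·y + (0)·3 = 0
Solving gives x = 0, y = 3.
Check: G·(0, 3, 3) = (0, -21, -21) = -7·(0, 3, 3).

0, 3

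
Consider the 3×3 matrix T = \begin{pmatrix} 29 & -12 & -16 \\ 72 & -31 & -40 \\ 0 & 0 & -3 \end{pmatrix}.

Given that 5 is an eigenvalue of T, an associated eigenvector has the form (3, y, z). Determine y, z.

6, 0

We need (T - 5I)v = 0.
T - 5I = [[24, -12, -16], [72, -36, -40], [0, 0, -8]].
Row 1: (24)·3 + (-12)·y + (-16)·z = 0
Row 2: (72)·3 + (-36)·y + (-40)·z = 0
Row 3: (0)·3 + (0)·y + (-8)·z = 0
Solving gives y = 6, z = 0.
Check: T·(3, 6, 0) = (15, 30, 0) = 5·(3, 6, 0).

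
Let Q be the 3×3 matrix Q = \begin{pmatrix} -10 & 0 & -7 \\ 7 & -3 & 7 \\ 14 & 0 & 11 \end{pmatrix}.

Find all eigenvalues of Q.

Set up det(μI - Q) = 0.
Cofactor expansion gives p(μ) = μ^3 + 2μ^2 - 15μ - 36.
Try μ = -3: p(-3) = 0, so -3 is a root.
Factor out (μ + 3): p(μ) = (μ + 3)·(μ^2 - μ - 12).
The quadratic factors as (μ + 3)·(μ - 4).
Eigenvalues: -3, -3, 4.

-3, -3, 4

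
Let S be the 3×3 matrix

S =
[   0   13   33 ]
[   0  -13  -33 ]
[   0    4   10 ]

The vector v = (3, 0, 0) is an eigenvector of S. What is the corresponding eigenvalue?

0

Compute Sv: S·(3, 0, 0) = (0, 0, 0).
Since Sv = λv, compare component 1: 0 = λ·3, so λ = 0.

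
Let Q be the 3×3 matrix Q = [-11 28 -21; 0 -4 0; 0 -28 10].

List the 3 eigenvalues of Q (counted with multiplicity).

-11, -4, 10

Set up det(sI - Q) = 0.
Expanding the 3×3 determinant: p(s) = s^3 + 5s^2 - 106s - 440.
Since p(-4) = 0, s = -4 is a root.
Dividing by (s + 4) leaves s^2 + s - 110.
The quadratic factors as (s + 11)·(s - 10).
Eigenvalues: -11, -4, 10.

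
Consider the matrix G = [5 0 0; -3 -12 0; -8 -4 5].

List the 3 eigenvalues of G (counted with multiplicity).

-12, 5, 5

G is lower triangular, so its eigenvalues are the diagonal entries.
Diagonal: 5, -12, 5.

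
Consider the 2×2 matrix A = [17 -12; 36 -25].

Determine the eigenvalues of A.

det(A - λI) = (17 - λ)(-25 - λ) - (-12)·(36) = λ^2 + 8λ + 7.
This factors as (λ + 7)·(λ + 1) = 0.
Eigenvalues: -7, -1.

-7, -1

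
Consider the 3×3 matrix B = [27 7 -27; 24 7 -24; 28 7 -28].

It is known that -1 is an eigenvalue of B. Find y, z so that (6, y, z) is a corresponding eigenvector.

3, 7

We need (B + 1I)v = 0.
B + 1I = [[28, 7, -27], [24, 8, -24], [28, 7, -27]].
Row 1: (28)·6 + (7)·y + (-27)·z = 0
Row 2: (24)·6 + (8)·y + (-24)·z = 0
Row 3: (28)·6 + (7)·y + (-27)·z = 0
Solving gives y = 3, z = 7.
Check: B·(6, 3, 7) = (-6, -3, -7) = -1·(6, 3, 7).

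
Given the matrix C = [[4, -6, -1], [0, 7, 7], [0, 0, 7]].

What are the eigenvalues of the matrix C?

C is upper triangular, so its eigenvalues are the diagonal entries.
Diagonal: 4, 7, 7.

4, 7, 7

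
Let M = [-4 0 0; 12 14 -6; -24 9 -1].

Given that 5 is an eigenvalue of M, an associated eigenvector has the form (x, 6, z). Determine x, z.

0, 9

We need (M - 5I)v = 0.
M - 5I = [[-9, 0, 0], [12, 9, -6], [-24, 9, -6]].
Row 1: (-9)·x + (0)·6 + (0)·z = 0
Row 2: (12)·x + (9)·6 + (-6)·z = 0
Row 3: (-24)·x + (9)·6 + (-6)·z = 0
Solving gives x = 0, z = 9.
Check: M·(0, 6, 9) = (0, 30, 45) = 5·(0, 6, 9).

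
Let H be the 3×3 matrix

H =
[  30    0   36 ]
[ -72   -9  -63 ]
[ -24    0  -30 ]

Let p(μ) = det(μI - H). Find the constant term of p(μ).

-324

p(μ) = μ^3 + 9μ^2 - 36μ - 324.
The constant term is -324.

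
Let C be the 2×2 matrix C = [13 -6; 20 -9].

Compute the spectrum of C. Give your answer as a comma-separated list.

1, 3

det(C - sI) = (13 - s)(-9 - s) - (-6)·(20) = s^2 - 4s + 3.
This factors as (s - 1)·(s - 3) = 0.
Eigenvalues: 1, 3.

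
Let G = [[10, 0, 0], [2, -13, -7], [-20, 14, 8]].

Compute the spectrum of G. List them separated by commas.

Set up det(sI - G) = 0.
Cofactor expansion gives p(s) = s^3 - 5s^2 - 56s + 60.
Since p(1) = 0, s = 1 is a root.
Dividing by (s - 1) leaves s^2 - 4s - 60.
The quadratic factors as (s + 6)·(s - 10).
Eigenvalues: -6, 1, 10.

-6, 1, 10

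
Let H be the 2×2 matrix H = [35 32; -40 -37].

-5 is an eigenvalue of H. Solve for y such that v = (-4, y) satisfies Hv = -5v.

5

We need (H + 5I)v = 0.
H + 5I = [[40, 32], [-40, -32]].
Row 1: (40)·-4 + (32)·y = 0
Row 2: (-40)·-4 + (-32)·y = 0
Solving gives y = 5.
Check: H·(-4, 5) = (20, -25) = -5·(-4, 5).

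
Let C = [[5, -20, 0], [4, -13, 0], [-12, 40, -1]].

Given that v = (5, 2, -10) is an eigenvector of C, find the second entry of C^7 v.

First find the eigenvalue: Cv = (-15, -6, 30) = -3·(5, 2, -10), so λ = -3.
Then C^7 v = λ^7·v = (-3)^7·(5, 2, -10) = -2187·(5, 2, -10) = (-10935, -4374, 21870).

-4374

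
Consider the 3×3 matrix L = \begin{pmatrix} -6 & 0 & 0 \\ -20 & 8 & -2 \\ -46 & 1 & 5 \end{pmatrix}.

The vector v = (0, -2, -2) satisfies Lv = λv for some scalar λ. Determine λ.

6

Compute Lv: L·(0, -2, -2) = (0, -12, -12).
Since Lv = λv, compare component 2: -12 = λ·-2, so λ = 6.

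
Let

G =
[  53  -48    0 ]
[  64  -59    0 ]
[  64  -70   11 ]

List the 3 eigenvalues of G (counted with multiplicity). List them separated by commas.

The characteristic polynomial is p(lambda) = det(lambda·I - G).
Cofactor expansion gives p(lambda) = lambda^3 - 5·lambda^2 - 121·lambda + 605.
Try lambda = 5: p(5) = 0, so 5 is a root.
Dividing by (lambda - 5) leaves lambda^2 - 121.
The quadratic factors as (lambda + 11)·(lambda - 11).
Eigenvalues: -11, 5, 11.

-11, 5, 11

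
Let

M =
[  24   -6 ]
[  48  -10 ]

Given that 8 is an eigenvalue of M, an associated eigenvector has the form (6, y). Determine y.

We need (M - 8I)v = 0.
M - 8I = [[16, -6], [48, -18]].
Row 1: (16)·6 + (-6)·y = 0
Row 2: (48)·6 + (-18)·y = 0
Solving gives y = 16.
Check: M·(6, 16) = (48, 128) = 8·(6, 16).

16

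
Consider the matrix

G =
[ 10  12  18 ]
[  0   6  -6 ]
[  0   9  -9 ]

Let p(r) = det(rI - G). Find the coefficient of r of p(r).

p(r) = r^3 - 7r^2 - 30r.
The coefficient of r is -30.

-30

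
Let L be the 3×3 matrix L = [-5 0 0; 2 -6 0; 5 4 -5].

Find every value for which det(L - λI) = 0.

L is lower triangular, so its eigenvalues are the diagonal entries.
Diagonal: -5, -6, -5.

-6, -5, -5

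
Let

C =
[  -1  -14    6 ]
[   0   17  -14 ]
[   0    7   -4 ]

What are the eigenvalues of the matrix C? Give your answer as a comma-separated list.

-1, 3, 10

The characteristic polynomial is p(s) = det(sI - C).
Expanding along the first row, p(s) = s^3 - 12s^2 + 17s + 30.
Since p(-1) = 0, s = -1 is a root.
Factor out (s + 1): p(s) = (s + 1)·(s^2 - 13s + 30).
The quadratic factors as (s - 3)·(s - 10).
Eigenvalues: -1, 3, 10.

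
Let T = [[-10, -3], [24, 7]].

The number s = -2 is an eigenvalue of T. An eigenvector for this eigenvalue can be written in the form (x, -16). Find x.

We need (T + 2I)v = 0.
T + 2I = [[-8, -3], [24, 9]].
Row 1: (-8)·x + (-3)·-16 = 0
Row 2: (24)·x + (9)·-16 = 0
Solving gives x = 6.
Check: T·(6, -16) = (-12, 32) = -2·(6, -16).

6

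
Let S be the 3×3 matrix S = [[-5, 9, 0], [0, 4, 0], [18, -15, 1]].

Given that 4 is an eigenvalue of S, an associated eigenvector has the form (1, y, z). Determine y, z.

1, 1

We need (S - 4I)v = 0.
S - 4I = [[-9, 9, 0], [0, 0, 0], [18, -15, -3]].
Row 1: (-9)·1 + (9)·y + (0)·z = 0
Row 2: (0)·1 + (0)·y + (0)·z = 0
Row 3: (18)·1 + (-15)·y + (-3)·z = 0
Solving gives y = 1, z = 1.
Check: S·(1, 1, 1) = (4, 4, 4) = 4·(1, 1, 1).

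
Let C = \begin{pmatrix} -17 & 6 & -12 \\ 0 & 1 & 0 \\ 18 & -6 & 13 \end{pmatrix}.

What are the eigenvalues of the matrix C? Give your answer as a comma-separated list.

Set up det(tI - C) = 0.
Cofactor expansion gives p(t) = t^3 + 3t^2 - 9t + 5.
Since p(1) = 0, t = 1 is a root.
Factor out (t - 1): p(t) = (t - 1)·(t^2 + 4t - 5).
The quadratic factors as (t + 5)·(t - 1).
Eigenvalues: -5, 1, 1.

-5, 1, 1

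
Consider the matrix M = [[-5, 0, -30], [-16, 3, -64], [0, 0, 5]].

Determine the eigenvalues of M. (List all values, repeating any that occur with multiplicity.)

Compute the characteristic polynomial p(t) = det(tI - M).
Expanding the 3×3 determinant: p(t) = t^3 - 3t^2 - 25t + 75.
Try t = -5: p(-5) = 0, so -5 is a root.
Factor out (t + 5): p(t) = (t + 5)·(t^2 - 8t + 15).
The quadratic factors as (t - 3)·(t - 5).
Eigenvalues: -5, 3, 5.

-5, 3, 5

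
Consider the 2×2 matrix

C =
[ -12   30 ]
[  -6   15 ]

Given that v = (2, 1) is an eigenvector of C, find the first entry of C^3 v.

54

First find the eigenvalue: Cv = (6, 3) = 3·(2, 1), so λ = 3.
Then C^3 v = λ^3·v = 3^3·(2, 1) = 27·(2, 1) = (54, 27).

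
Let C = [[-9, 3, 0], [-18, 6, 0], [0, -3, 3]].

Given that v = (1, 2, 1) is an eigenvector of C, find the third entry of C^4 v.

First find the eigenvalue: Cv = (-3, -6, -3) = -3·(1, 2, 1), so λ = -3.
Then C^4 v = λ^4·v = (-3)^4·(1, 2, 1) = 81·(1, 2, 1) = (81, 162, 81).

81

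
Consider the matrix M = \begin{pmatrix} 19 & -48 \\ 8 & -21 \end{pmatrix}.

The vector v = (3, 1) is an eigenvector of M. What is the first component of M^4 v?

243

First find the eigenvalue: Mv = (9, 3) = 3·(3, 1), so λ = 3.
Then M^4 v = λ^4·v = 3^4·(3, 1) = 81·(3, 1) = (243, 81).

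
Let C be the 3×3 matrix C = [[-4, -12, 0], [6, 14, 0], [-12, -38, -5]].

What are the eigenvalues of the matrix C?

Compute the characteristic polynomial p(r) = det(rI - C).
Expanding the 3×3 determinant: p(r) = r^3 - 5r^2 - 34r + 80.
Rational-root test: r = 2 gives p(2) = 0.
Factor out (r - 2): p(r) = (r - 2)·(r^2 - 3r - 40).
The quadratic factors as (r + 5)·(r - 8).
Eigenvalues: -5, 2, 8.

-5, 2, 8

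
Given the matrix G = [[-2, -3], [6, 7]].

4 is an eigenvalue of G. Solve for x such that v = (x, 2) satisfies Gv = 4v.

We need (G - 4I)v = 0.
G - 4I = [[-6, -3], [6, 3]].
Row 1: (-6)·x + (-3)·2 = 0
Row 2: (6)·x + (3)·2 = 0
Solving gives x = -1.
Check: G·(-1, 2) = (-4, 8) = 4·(-1, 2).

-1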